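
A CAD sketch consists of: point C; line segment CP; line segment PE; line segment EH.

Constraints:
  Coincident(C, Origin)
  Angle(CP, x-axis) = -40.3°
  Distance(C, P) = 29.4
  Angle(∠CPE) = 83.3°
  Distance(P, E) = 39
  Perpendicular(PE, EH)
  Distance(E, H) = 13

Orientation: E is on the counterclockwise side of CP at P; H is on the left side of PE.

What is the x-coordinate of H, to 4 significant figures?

33.18

∠CPE = 83.3°, so PE runs at -40.3° + (180° − 83.3°) = 56.40° from the x-axis; with |PE| = 39.0, E = P + 39.0·(cos 56.40°, sin 56.40°) = (44.00, 13.47). The perpendicularity gives EH at right angles to PE; with |EH| = 13.0 on the left of PE, H = E + 13.0·(-0.8329, 0.5534) = (33.18, 20.66). So H.x = 33.18.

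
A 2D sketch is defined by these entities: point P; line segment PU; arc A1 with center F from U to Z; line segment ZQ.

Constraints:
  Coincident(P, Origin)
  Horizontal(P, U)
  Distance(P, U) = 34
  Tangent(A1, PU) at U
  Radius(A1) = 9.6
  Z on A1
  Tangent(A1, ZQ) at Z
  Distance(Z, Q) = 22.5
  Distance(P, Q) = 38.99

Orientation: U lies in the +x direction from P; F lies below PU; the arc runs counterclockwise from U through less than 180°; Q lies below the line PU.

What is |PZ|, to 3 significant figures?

26.0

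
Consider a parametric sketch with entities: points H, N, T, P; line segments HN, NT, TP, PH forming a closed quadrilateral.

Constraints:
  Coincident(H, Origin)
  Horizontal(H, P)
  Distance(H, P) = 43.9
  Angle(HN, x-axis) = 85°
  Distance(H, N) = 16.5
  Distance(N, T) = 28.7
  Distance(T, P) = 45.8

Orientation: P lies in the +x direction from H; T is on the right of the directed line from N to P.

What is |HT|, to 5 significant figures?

12.216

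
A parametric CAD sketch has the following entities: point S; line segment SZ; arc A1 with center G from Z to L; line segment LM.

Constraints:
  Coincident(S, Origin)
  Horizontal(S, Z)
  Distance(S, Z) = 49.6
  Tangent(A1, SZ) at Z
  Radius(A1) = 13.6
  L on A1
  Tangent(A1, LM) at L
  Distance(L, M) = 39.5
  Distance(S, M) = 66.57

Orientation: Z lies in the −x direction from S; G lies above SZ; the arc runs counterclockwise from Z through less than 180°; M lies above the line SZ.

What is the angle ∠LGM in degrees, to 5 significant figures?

71.001°

S is at the origin; SZ is horizontal with |SZ| = 49.6 and Z on the −x side, so Z = (-49.600, 0.0000). The tangent condition forces GZ to be normal to SZ, so G = Z + (0, 13.6) = (-49.600, 13.600). Since GL ⟂ LM (tangency), |GM| = √(13.6² + 39.5²) = 41.776 regardless of where L sits on A1. So M lies on both circle(S, 66.57) and circle(G, 41.776); the above-SZ intersection is M = (-38.940, 53.993). L is the foot of the tangent from M: L = (-36.037, 14.600).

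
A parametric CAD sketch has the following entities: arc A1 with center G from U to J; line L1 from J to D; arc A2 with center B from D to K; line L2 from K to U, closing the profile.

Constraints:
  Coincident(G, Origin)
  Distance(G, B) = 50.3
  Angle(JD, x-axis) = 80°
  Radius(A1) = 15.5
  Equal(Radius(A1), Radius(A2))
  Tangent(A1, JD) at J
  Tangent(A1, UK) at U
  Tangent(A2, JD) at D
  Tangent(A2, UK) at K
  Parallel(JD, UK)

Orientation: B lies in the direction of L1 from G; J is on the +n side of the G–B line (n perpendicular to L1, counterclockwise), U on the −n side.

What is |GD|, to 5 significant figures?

52.634

Tangency of A1 to both parallel lines with radius 15.5 puts J and U at G ± 15.5·n: J = (-15.265, 2.6915), U = (15.265, -2.6915). Equal radii place D and K the same way about B: D = B + 15.5·n = (-6.5300, 52.227), K = B − 15.5·n = (23.999, 46.844). Then |GD| = |D − G| = 52.634.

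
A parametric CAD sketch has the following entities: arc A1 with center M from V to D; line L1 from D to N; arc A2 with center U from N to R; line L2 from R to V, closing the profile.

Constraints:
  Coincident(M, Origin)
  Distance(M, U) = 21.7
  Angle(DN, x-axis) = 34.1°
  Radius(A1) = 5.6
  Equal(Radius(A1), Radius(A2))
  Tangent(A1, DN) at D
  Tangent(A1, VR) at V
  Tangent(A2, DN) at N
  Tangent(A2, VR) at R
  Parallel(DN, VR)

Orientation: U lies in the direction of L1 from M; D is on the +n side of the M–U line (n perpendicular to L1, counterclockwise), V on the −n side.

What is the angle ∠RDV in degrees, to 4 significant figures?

62.70°

Tangency of A1 to both parallel lines with radius 5.6 puts D and V at M ± 5.6·n: D = (-3.140, 4.637), V = (3.140, -4.637). Equal radii place N and R the same way about U: N = U + 5.6·n = (14.83, 16.80), R = U − 5.6·n = (21.11, 7.529). Then cos ∠RDV = DR·DV / (|DR||DV|), giving 62.70°.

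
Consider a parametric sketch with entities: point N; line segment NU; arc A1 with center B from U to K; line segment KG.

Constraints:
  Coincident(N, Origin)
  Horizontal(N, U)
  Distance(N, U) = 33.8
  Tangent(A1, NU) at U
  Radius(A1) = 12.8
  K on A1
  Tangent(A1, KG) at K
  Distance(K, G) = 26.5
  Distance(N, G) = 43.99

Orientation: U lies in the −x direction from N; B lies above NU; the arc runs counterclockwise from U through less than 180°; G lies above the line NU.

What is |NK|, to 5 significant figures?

24.439

N is at the origin; N and U share the same y with |NU| = 33.8 and U on the −x side, so U = (-33.800, 0.0000). Since A1 is tangent to NU there, BU ⟂ NU, so B = U + (0, 12.8) = (-33.800, 12.800). Since BK ⟂ KG (tangency), |BG| = √(12.8² + 26.5²) = 29.429 regardless of where K sits on A1. So G lies on both circle(N, 43.99) and circle(B, 29.429); the above-NU intersection is G = (-20.373, 38.988). K is the foot of the tangent from G: K = (-21.004, 12.495).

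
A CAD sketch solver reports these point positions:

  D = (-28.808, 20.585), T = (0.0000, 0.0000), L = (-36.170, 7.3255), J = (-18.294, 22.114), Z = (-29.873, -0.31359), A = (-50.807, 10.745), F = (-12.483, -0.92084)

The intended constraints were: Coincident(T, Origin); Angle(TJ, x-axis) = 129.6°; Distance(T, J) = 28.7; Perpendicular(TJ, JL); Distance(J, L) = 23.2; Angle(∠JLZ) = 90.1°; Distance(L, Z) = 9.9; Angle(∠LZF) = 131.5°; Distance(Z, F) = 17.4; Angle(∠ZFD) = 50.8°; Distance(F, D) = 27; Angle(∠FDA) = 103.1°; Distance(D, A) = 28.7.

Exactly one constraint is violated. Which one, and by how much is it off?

Distance(D, A) = 28.7 — off by 4.60.

T = (0.00, 0.00) ✓; TJ at 129.6° ✓; |TJ| = 28.70 ✓; ∠(TJ, JL) = 90.00° ✓; |JL| = 23.20 ✓; ∠JLZ = 90.10° ✓; |LZ| = 9.900 ✓; ∠LZF = 131.5° ✓; |ZF| = 17.40 ✓; ∠ZFD = 50.80° ✓; |FD| = 27.00 ✓; ∠FDA = 103.1° ✓; |DA| = 24.10 ✗.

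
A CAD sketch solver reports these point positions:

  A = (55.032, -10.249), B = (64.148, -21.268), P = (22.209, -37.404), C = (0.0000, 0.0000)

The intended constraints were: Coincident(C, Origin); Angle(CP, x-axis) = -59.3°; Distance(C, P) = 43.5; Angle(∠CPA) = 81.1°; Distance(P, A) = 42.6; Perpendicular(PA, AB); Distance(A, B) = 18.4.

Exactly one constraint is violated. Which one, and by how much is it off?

Distance(A, B) = 18.4 — off by 4.10.

C = (0.00, 0.00) ✓; CP at -59.30° ✓; |CP| = 43.50 ✓; ∠CPA = 81.10° ✓; |PA| = 42.60 ✓; ∠(PA, AB) = 90.00° ✓; |AB| = 14.30 ✗.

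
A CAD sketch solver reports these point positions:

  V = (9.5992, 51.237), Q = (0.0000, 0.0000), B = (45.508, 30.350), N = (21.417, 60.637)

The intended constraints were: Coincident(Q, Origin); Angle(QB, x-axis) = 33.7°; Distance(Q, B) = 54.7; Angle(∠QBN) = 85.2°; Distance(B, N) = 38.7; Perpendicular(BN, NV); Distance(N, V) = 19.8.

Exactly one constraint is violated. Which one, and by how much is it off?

Distance(N, V) = 19.8 — off by 4.70.

Q = (0.00, 0.00) ✓; QB at 33.70° ✓; |QB| = 54.70 ✓; ∠QBN = 85.20° ✓; |BN| = 38.70 ✓; ∠(BN, NV) = 90.00° ✓; |NV| = 15.10 ✗.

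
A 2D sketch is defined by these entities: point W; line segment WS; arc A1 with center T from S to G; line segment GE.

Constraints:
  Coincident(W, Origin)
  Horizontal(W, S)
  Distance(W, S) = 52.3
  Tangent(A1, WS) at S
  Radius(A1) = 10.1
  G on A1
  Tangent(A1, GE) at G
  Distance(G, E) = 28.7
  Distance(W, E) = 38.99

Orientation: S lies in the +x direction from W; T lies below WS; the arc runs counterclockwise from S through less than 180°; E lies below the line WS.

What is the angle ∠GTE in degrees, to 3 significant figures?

70.6°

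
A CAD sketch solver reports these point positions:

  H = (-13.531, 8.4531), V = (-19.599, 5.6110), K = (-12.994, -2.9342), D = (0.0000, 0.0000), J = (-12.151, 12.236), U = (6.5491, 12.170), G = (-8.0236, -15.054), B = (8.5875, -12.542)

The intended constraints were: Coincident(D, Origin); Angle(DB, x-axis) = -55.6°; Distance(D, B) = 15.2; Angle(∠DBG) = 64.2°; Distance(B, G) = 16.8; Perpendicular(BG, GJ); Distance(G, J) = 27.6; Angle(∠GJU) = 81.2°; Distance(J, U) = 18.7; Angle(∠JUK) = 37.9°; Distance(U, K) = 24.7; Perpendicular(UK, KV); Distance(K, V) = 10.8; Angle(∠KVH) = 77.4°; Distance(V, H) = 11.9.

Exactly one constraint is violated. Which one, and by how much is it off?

Distance(V, H) = 11.9 — off by 5.20.

D = (0.00, 0.00) ✓; DB at -55.60° ✓; |DB| = 15.20 ✓; ∠DBG = 64.20° ✓; |BG| = 16.80 ✓; ∠(BG, GJ) = 90.00° ✓; |GJ| = 27.60 ✓; ∠GJU = 81.20° ✓; |JU| = 18.70 ✓; ∠JUK = 37.90° ✓; |UK| = 24.70 ✓; ∠(UK, KV) = 90.00° ✓; |KV| = 10.80 ✓; ∠KVH = 77.40° ✓; |VH| = 6.701 ✗.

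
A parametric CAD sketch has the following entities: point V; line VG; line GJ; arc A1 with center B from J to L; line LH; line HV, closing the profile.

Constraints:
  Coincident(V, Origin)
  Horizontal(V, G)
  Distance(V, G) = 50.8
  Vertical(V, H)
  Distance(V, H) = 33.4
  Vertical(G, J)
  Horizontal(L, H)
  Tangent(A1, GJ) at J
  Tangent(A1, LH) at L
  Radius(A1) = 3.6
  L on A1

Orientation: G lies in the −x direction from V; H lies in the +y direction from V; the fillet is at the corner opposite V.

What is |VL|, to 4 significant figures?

57.82

V is at the origin; V and G share the same y with |VG| = 50.8 and G on the −x side, so G = (-50.80, 0.000). V and H share the same x with |VH| = 33.4 and H on the +y side, so H = (0.000, 33.40). The virtual corner opposite V is at (-50.80, 33.40). The tangent condition forces BJ to be normal to GJ and tangency of A1 to LH means the radius BL is perpendicular to LH, with radius 3.6, so the center B sits 3.6 in from both sides at B = (-47.20, 29.80). That places the tangent points at J = (-50.80, 29.80) on GJ and L = (-47.20, 33.40) on LH. Then |VL| = |L − V| = 57.82.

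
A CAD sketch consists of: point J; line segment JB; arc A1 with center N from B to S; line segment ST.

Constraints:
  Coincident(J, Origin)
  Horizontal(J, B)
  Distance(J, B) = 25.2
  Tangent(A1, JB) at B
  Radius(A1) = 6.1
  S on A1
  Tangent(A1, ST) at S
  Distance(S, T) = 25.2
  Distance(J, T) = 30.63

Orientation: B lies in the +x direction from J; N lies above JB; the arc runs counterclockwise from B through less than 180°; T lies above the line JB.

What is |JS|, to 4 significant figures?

31.31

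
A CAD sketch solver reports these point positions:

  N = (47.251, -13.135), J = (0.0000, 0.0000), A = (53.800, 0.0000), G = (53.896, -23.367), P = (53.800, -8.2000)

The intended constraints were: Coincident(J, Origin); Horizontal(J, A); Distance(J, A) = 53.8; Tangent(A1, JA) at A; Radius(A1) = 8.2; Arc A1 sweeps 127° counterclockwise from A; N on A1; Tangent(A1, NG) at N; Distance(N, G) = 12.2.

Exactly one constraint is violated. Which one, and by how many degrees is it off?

Tangent(A1, NG) at N — off by 4.00°.

J = (0.00, 0.00) ✓; J.y = 0.00, A.y = 0.00 ✓; |JA| = 53.80 ✓; ∠(PA, AJ) = 90.00° ✓; |PA| = 8.200 ✓; bearing(P→N) − bearing(P→A) = 127.0° ✓; |PN| = 8.200 ✓; ∠(PN, NG) = 94.00° ✗; |NG| = 12.20 ✓.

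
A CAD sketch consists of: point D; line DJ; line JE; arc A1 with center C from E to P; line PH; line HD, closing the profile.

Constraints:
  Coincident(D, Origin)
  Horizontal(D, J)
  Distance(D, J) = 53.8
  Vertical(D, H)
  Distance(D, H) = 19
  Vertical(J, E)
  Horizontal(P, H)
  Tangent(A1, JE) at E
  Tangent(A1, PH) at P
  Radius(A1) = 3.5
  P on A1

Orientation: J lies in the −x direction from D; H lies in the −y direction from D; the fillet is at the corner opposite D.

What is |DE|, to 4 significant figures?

55.99

D is at the origin; DJ is horizontal with |DJ| = 53.8 and J on the −x side, so J = (-53.80, 0.000). DH is vertical with |DH| = 19.0 and H on the −y side, so H = (0.000, -19.00). The virtual corner opposite D is at (-53.80, -19.00). Since A1 is tangent to JE there, CE ⟂ JE and tangency of A1 to PH means the radius CP is perpendicular to PH, with radius 3.5, so the center C sits 3.5 in from both sides at C = (-50.30, -15.50). That places the tangent points at E = (-53.80, -15.50) on JE and P = (-50.30, -19.00) on PH. Then |DE| = |E − D| = 55.99.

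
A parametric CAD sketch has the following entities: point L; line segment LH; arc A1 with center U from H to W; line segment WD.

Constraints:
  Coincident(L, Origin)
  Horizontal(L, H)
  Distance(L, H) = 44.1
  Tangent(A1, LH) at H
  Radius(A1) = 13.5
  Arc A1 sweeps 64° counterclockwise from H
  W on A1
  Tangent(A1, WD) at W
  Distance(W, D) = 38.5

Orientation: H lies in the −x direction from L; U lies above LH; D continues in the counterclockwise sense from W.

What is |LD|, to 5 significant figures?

44.803

L is at the origin; LH is horizontal with |LH| = 44.1 and H on the −x side, so H = (-44.100, 0.0000). A1 meets LH tangentially, so UH is at right angles to LH, so U = H + (0, 13.5) = (-44.100, 13.500). On A1, H sits at bearing -90° from U; a 64° counterclockwise sweep puts W at bearing -26°, so W = U + 13.5·(cos -26°, sin -26°) = (-31.966, 7.5820). A1 meets WD tangentially, so UW is at right angles to WD, so WD runs along (−sin -26°, cos -26°); with |WD| = 38.5, D = (-15.089, 42.186). Then |LD| = |D − L| = 44.803.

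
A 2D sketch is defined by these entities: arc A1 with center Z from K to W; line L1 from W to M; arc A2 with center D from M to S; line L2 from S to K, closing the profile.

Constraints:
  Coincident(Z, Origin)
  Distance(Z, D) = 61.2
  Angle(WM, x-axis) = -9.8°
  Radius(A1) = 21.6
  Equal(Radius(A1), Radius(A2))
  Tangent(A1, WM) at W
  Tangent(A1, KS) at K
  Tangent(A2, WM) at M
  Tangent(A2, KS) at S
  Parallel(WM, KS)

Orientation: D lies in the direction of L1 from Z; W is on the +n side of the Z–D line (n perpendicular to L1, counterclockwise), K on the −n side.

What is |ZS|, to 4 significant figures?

64.90

The slot axis is L1's direction at -9.8°, so u = (cos -9.8°, sin -9.8°) = (0.9854, -0.1702) and n = (−sin -9.8°, cos -9.8°) = (0.1702, 0.9854). Z is at the origin and D lies 61.2 along u from Z, so D = 61.2·u = (60.31, -10.42). Tangency of A1 to both parallel lines with radius 21.6 puts W and K at Z ± 21.6·n: W = (3.677, 21.28), K = (-3.677, -21.28). Equal radii place M and S the same way about D: M = D + 21.6·n = (63.98, 10.87), S = D − 21.6·n = (56.63, -31.70). Then |ZS| = |S − Z| = 64.90.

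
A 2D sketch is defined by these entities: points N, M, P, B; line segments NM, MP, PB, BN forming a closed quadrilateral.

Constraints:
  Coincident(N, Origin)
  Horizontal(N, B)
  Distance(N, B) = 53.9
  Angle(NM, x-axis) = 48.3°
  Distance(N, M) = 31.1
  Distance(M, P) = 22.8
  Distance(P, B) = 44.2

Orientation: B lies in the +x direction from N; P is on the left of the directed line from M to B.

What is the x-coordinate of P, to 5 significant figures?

35.777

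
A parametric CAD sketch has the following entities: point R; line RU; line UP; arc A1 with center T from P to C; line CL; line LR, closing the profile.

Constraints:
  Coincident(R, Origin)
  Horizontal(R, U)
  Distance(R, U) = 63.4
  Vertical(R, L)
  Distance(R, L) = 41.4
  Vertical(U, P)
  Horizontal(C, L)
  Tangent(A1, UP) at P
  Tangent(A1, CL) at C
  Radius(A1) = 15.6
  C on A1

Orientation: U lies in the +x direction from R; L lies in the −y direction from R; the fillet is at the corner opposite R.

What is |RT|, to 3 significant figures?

54.3

R and L share the same x with |RL| = 41.4 and L on the −y side, so L = (0.00, -41.4). The virtual corner opposite R is at (63.4, -41.4). Tangency of A1 to UP means the radius TP is perpendicular to UP and A1 meets CL tangentially, so TC is at right angles to CL, with radius 15.6, so the center T sits 15.6 in from both sides at T = (47.8, -25.8). Then |RT| = |T − R| = 54.3.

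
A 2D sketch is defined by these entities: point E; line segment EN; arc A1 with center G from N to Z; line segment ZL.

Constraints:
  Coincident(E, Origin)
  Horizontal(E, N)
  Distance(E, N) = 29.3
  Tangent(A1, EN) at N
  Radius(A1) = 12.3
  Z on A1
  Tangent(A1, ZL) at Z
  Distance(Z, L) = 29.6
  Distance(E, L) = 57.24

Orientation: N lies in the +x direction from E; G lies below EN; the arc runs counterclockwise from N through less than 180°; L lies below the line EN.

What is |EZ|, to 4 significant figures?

27.76

E is at the origin; E and N share the same y with |EN| = 29.3 and N on the +x side, so N = (29.30, 0.000). Tangency of A1 to EN means the radius GN is perpendicular to EN, so G = N + (0, -12.3) = (29.30, -12.30). Since GZ ⟂ ZL (tangency), |GL| = √(12.3² + 29.6²) = 32.05 regardless of where Z sits on A1. So L lies on both circle(E, 57.24) and circle(G, 32.05); the below-EN intersection is L = (37.43, -43.31). Z is the foot of the tangent from L: Z = (19.51, -19.75).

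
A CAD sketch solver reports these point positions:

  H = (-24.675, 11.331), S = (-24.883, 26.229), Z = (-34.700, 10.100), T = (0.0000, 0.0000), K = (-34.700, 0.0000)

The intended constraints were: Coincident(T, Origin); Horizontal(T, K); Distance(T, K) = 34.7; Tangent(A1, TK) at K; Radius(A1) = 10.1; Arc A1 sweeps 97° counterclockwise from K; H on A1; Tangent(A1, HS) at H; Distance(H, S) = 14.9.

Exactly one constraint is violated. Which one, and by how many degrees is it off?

Tangent(A1, HS) at H — off by 6.20°.

T = (0.00, 0.00) ✓; T.y = 0.00, K.y = 0.00 ✓; |TK| = 34.70 ✓; ∠(ZK, KT) = 90.00° ✓; |ZK| = 10.10 ✓; bearing(Z→H) − bearing(Z→K) = 97.00° ✓; |ZH| = 10.10 ✓; ∠(ZH, HS) = 96.20° ✗; |HS| = 14.90 ✓.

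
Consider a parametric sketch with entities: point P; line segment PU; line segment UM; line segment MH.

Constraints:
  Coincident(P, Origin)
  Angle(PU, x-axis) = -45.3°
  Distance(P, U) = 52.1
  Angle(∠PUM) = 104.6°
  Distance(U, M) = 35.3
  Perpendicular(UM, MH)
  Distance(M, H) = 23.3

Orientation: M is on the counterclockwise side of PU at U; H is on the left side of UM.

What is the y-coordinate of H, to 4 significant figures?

0.8287

P is at the origin; PU runs at -45.3° with length 52.1, so U = 52.1·(cos -45.3°, sin -45.3°) = (36.65, -37.03). ∠PUM = 104.6°, so UM runs at -45.3° + (180° − 104.6°) = 30.10° from the x-axis; with |UM| = 35.3, M = U + 35.3·(cos 30.10°, sin 30.10°) = (67.19, -19.33). UM is perpendicular to MH; with |MH| = 23.3 on the left of UM, H = M + 23.3·(-0.5015, 0.8652) = (55.50, 0.8287). So H.y = 0.8287.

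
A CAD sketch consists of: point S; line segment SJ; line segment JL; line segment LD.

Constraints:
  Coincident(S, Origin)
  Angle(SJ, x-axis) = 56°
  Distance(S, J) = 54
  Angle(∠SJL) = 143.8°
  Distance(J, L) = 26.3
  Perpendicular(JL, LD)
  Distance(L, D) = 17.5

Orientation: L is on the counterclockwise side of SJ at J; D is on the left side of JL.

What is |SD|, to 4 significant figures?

71.34

∠SJL = 143.8°, so JL runs at 56.0° + (180° − 143.8°) = 92.20° from the x-axis; with |JL| = 26.3, L = J + 26.3·(cos 92.20°, sin 92.20°) = (29.19, 71.05). JL is perpendicular to LD; with |LD| = 17.5 on the left of JL, D = L + 17.5·(-0.9993, -0.03839) = (11.70, 70.38). Then |SD| = |D − S| = 71.34.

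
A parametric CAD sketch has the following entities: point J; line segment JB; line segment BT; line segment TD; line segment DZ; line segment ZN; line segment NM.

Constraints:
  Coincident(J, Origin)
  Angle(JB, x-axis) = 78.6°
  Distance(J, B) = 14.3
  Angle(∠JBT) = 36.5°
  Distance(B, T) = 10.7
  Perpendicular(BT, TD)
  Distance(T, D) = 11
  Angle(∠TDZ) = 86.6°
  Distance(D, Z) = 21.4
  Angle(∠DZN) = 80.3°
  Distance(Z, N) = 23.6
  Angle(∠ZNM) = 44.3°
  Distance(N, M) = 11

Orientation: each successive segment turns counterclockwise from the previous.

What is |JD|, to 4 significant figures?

2.618

J is at the origin; JB runs at 78.6° with length 14.3, so B = (2.826, 14.02). ∠JBT = 36.5° gives BT at -137.9° from the x-axis; with |BT| = 10.7, T = (-5.113, 6.844). BT ⟂ TD, so TD runs at -47.90°; with |TD| = 11.0, D = (2.262, -1.317). Then |JD| = |D − J| = 2.618.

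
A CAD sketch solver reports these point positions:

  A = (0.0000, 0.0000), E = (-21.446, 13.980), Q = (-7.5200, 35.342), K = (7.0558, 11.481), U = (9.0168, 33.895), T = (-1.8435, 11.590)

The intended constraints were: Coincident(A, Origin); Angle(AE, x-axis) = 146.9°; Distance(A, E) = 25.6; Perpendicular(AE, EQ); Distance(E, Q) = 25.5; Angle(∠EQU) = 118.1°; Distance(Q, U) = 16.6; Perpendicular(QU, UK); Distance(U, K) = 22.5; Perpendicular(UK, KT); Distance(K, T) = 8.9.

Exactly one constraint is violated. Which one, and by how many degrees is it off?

Perpendicular(UK, KT) — off by 4.30°.

A = (0.00, 0.00) ✓; AE at 146.9° ✓; |AE| = 25.60 ✓; ∠(AE, EQ) = 90.00° ✓; |EQ| = 25.50 ✓; ∠EQU = 118.1° ✓; |QU| = 16.60 ✓; ∠(QU, UK) = 90.00° ✓; |UK| = 22.50 ✓; ∠(UK, KT) = 85.70° ✗; |KT| = 8.900 ✓.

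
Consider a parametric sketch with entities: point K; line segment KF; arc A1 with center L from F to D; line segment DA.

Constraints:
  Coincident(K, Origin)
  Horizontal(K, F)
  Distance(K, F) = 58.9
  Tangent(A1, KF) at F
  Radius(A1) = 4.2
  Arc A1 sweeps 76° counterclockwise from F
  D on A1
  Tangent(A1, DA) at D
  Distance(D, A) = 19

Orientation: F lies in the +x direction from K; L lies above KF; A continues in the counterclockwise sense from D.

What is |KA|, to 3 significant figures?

70.9

K is at the origin; K and F share the same y with |KF| = 58.9 and F on the +x side, so F = (58.9, 0.00). Since A1 is tangent to KF there, LF ⟂ KF, so L = F + (0, 4.2) = (58.9, 4.20). On A1, F sits at bearing -90° from L; a 76° counterclockwise sweep puts D at bearing -14°, so D = L + 4.2·(cos -14°, sin -14°) = (63.0, 3.18). A1 meets DA tangentially, so LD is at right angles to DA, so DA runs along (−sin -14°, cos -14°); with |DA| = 19.0, A = (67.6, 21.6). Then |KA| = |A − K| = 70.9.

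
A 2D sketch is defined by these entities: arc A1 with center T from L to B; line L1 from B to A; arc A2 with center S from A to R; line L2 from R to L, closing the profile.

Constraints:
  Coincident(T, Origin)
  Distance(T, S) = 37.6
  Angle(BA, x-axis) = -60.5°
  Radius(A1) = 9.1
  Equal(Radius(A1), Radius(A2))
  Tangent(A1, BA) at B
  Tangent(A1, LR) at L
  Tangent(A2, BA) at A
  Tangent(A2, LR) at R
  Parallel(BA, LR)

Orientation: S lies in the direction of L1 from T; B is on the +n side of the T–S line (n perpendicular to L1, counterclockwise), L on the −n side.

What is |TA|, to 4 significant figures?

38.69

The slot axis is L1's direction at -60.5°, so u = (cos -60.5°, sin -60.5°) = (0.4924, -0.8704) and n = (−sin -60.5°, cos -60.5°) = (0.8704, 0.4924). T is at the origin and S lies 37.6 along u from T, so S = 37.6·u = (18.52, -32.73). Tangency of A1 to both parallel lines with radius 9.1 puts B and L at T ± 9.1·n: B = (7.920, 4.481), L = (-7.920, -4.481). Equal radii place A and R the same way about S: A = S + 9.1·n = (26.44, -28.24), R = S − 9.1·n = (10.59, -37.21). Then |TA| = |A − T| = 38.69.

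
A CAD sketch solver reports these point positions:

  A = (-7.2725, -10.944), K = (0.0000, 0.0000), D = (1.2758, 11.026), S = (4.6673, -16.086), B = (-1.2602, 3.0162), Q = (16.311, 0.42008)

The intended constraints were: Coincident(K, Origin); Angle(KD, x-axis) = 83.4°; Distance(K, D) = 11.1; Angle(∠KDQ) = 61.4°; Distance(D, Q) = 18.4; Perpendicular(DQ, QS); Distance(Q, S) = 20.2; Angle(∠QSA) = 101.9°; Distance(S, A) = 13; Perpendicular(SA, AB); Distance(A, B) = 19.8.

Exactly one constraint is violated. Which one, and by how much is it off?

Distance(A, B) = 19.8 — off by 4.60.

K = (0.00, 0.00) ✓; KD at 83.40° ✓; |KD| = 11.10 ✓; ∠KDQ = 61.40° ✓; |DQ| = 18.40 ✓; ∠(DQ, QS) = 90.00° ✓; |QS| = 20.20 ✓; ∠QSA = 101.9° ✓; |SA| = 13.00 ✓; ∠(SA, AB) = 90.00° ✓; |AB| = 15.20 ✗.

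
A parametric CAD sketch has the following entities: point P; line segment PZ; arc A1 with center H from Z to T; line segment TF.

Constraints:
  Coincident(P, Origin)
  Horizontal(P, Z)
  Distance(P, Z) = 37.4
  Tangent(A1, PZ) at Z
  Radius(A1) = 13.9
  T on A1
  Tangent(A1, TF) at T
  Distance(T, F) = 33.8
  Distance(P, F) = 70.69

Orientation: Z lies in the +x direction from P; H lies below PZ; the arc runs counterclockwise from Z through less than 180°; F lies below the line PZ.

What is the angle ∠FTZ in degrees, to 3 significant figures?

111°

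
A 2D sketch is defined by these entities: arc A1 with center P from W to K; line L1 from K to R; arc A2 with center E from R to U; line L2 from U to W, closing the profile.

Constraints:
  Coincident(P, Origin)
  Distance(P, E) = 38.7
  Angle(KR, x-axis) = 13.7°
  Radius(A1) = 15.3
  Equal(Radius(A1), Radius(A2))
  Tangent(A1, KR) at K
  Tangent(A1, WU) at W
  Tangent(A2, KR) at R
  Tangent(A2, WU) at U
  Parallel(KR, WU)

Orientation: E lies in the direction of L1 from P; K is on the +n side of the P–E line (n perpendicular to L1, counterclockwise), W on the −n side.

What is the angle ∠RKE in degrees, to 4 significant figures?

21.57°

Tangency of A1 to both parallel lines with radius 15.3 puts K and W at P ± 15.3·n: K = (-3.624, 14.86), W = (3.624, -14.86). Equal radii place R and U the same way about E: R = E + 15.3·n = (33.98, 24.03), U = E − 15.3·n = (41.22, -5.699). Then cos ∠RKE = KR·KE / (|KR||KE|), giving 21.57°.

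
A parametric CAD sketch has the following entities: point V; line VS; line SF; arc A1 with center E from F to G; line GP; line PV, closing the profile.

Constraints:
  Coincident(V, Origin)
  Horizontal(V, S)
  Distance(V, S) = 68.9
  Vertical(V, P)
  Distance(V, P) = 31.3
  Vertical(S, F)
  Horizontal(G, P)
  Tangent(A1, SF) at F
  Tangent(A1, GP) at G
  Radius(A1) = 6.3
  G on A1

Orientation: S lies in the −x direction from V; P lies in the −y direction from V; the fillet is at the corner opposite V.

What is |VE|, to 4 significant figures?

67.41

V is at the origin; V and S share the same y with |VS| = 68.9 and S on the −x side, so S = (-68.90, 0.000). VP is vertical with |VP| = 31.3 and P on the −y side, so P = (0.000, -31.30). The virtual corner opposite V is at (-68.90, -31.30). The tangent condition forces EF to be normal to SF and tangency of A1 to GP means the radius EG is perpendicular to GP, with radius 6.3, so the center E sits 6.3 in from both sides at E = (-62.60, -25.00). Then |VE| = |E − V| = 67.41.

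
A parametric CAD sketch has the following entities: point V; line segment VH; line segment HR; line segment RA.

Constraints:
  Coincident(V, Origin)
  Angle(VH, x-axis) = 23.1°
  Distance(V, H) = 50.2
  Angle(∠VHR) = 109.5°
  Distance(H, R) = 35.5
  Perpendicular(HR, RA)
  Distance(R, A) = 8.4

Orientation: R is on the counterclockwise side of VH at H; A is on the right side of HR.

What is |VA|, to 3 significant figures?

76.4

V is at the origin; VH runs at 23.1° with length 50.2, so H = 50.2·(cos 23.1°, sin 23.1°) = (46.2, 19.7). ∠VHR = 109.5°, so HR runs at 23.1° + (180° − 109.5°) = 93.6° from the x-axis; with |HR| = 35.5, R = H + 35.5·(cos 93.6°, sin 93.6°) = (43.9, 55.1). HR ⟂ RA; with |RA| = 8.4 on the right of HR, A = R + 8.4·(0.998, 0.0628) = (52.3, 55.7). Then |VA| = |A − V| = 76.4.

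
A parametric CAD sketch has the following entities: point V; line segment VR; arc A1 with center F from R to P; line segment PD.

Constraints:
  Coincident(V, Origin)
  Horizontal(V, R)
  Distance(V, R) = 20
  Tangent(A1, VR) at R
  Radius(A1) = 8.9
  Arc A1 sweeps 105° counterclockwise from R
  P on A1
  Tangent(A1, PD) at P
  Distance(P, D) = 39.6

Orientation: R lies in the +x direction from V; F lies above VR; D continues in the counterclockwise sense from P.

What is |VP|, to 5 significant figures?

30.713

Tangency of A1 to VR means the radius FR is perpendicular to VR, so F = R + (0, 8.9) = (20.000, 8.9000). On A1, R sits at bearing -90° from F; a 105° counterclockwise sweep puts P at bearing 15°, so P = F + 8.9·(cos 15°, sin 15°) = (28.597, 11.203). Then |VP| = |P − V| = 30.713.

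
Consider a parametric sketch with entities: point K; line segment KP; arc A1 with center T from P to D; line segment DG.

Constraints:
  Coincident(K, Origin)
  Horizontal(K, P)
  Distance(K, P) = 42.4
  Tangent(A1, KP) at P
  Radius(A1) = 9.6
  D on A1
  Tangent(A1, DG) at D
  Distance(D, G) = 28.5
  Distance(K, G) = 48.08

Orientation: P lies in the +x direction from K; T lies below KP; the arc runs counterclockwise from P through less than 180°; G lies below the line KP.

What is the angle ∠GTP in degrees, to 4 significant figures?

156.6°

K is at the origin; KP is horizontal with |KP| = 42.4 and P on the +x side, so P = (42.40, 0.000). The tangent condition forces TP to be normal to KP, so T = P + (0, -9.6) = (42.40, -9.600). Since TD ⟂ DG (tangency), |TG| = √(9.6² + 28.5²) = 30.07 regardless of where D sits on A1. So G lies on both circle(K, 48.08) and circle(T, 30.07); the below-KP intersection is G = (30.46, -37.20). D is the foot of the tangent from G: D = (32.83, -8.800).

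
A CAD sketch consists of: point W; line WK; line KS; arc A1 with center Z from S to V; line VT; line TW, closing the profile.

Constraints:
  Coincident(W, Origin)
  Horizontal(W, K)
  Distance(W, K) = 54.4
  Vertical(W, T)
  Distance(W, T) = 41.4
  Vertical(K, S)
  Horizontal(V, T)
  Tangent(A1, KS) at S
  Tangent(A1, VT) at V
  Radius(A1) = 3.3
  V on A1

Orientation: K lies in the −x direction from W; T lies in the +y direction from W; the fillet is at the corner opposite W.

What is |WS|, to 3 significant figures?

66.4

W is at the origin; W and K share the same y with |WK| = 54.4 and K on the −x side, so K = (-54.4, 0.00). WT is vertical with |WT| = 41.4 and T on the +y side, so T = (0.00, 41.4). The virtual corner opposite W is at (-54.4, 41.4). Since A1 is tangent to KS there, ZS ⟂ KS and tangency of A1 to VT means the radius ZV is perpendicular to VT, with radius 3.3, so the center Z sits 3.3 in from both sides at Z = (-51.1, 38.1). That places the tangent points at S = (-54.4, 38.1) on KS and V = (-51.1, 41.4) on VT. Then |WS| = |S − W| = 66.4.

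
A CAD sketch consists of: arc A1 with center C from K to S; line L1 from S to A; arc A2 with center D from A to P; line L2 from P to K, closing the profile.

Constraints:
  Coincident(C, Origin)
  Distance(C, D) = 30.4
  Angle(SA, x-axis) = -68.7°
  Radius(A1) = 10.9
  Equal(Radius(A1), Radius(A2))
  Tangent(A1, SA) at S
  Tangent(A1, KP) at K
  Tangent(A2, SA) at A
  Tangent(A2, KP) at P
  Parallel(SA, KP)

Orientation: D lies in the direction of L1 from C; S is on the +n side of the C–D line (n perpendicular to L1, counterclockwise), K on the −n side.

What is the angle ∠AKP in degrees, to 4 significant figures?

35.64°

The slot axis is L1's direction at -68.7°, so u = (cos -68.7°, sin -68.7°) = (0.3633, -0.9317) and n = (−sin -68.7°, cos -68.7°) = (0.9317, 0.3633). C is at the origin and D lies 30.4 along u from C, so D = 30.4·u = (11.04, -28.32). Tangency of A1 to both parallel lines with radius 10.9 puts S and K at C ± 10.9·n: S = (10.16, 3.959), K = (-10.16, -3.959). Equal radii place A and P the same way about D: A = D + 10.9·n = (21.20, -24.36), P = D − 10.9·n = (0.8874, -32.28). Then cos ∠AKP = KA·KP / (|KA||KP|), giving 35.64°.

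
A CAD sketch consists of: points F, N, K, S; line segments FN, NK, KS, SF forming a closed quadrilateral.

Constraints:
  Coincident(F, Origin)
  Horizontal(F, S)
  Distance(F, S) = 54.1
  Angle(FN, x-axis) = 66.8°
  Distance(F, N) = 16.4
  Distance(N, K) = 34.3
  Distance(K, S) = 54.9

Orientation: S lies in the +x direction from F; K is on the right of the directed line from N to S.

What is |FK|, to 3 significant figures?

19.2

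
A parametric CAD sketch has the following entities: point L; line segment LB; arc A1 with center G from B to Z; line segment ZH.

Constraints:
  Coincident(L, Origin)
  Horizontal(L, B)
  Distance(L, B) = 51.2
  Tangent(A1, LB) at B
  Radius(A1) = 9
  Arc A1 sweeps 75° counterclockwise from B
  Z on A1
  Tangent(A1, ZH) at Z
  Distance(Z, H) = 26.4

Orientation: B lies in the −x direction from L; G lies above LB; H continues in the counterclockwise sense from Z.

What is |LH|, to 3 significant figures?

48.0

On A1, B sits at bearing -90° from G; a 75° counterclockwise sweep puts Z at bearing -15°, so Z = G + 9.0·(cos -15°, sin -15°) = (-42.5, 6.67). The tangent condition forces GZ to be normal to ZH, so ZH runs along (−sin -15°, cos -15°); with |ZH| = 26.4, H = (-35.7, 32.2). Then |LH| = |H − L| = 48.0.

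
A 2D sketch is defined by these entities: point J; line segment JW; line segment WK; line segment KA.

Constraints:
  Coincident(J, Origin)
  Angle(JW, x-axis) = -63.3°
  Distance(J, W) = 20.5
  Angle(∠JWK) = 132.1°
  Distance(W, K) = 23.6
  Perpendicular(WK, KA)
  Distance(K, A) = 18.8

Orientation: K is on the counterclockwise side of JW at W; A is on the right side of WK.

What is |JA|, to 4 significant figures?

50.51

J is at the origin; JW runs at -63.3° with length 20.5, so W = 20.5·(cos -63.3°, sin -63.3°) = (9.211, -18.31). ∠JWK = 132.1°, so WK runs at -63.3° + (180° − 132.1°) = -15.40° from the x-axis; with |WK| = 23.6, K = W + 23.6·(cos -15.40°, sin -15.40°) = (31.96, -24.58). The perpendicularity gives KA at right angles to WK; with |KA| = 18.8 on the right of WK, A = K + 18.8·(-0.2656, -0.9641) = (26.97, -42.71). Then |JA| = |A − J| = 50.51.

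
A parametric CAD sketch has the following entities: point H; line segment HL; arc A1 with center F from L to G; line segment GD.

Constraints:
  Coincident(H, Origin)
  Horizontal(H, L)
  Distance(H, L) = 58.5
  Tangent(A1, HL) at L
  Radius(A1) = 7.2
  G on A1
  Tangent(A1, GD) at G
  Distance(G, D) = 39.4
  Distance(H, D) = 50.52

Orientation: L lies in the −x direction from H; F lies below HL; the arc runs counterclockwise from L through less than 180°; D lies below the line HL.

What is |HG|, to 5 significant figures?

64.418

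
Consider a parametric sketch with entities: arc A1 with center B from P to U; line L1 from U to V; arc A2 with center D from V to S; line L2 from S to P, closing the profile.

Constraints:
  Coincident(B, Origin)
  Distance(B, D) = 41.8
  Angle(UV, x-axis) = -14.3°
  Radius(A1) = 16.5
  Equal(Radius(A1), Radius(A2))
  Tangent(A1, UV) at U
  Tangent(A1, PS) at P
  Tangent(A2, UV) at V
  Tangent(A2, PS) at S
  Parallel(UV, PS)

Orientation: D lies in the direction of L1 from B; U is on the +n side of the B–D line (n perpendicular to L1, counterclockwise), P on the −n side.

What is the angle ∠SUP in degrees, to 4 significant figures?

51.71°

Tangency of A1 to both parallel lines with radius 16.5 puts U and P at B ± 16.5·n: U = (4.075, 15.99), P = (-4.075, -15.99). Equal radii place V and S the same way about D: V = D + 16.5·n = (44.58, 5.664), S = D − 16.5·n = (36.43, -26.31). Then cos ∠SUP = US·UP / (|US||UP|), giving 51.71°.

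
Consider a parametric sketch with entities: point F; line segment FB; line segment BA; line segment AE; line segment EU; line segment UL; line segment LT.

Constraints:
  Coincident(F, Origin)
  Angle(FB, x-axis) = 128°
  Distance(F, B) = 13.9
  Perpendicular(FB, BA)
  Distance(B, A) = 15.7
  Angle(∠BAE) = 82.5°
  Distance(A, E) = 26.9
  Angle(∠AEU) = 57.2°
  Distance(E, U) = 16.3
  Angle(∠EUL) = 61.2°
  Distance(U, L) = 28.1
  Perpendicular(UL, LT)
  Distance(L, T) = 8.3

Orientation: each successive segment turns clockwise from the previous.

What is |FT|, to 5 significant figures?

28.969

∠EUL = 61.2° gives UL at 58.900° from the x-axis; with |UL| = 28.1, L = (15.695, 22.157). The perpendicularity gives LT at right angles to UL, so LT runs at -31.100°; with |LT| = 8.3, T = (22.802, 17.869). Then |FT| = |T − F| = 28.969.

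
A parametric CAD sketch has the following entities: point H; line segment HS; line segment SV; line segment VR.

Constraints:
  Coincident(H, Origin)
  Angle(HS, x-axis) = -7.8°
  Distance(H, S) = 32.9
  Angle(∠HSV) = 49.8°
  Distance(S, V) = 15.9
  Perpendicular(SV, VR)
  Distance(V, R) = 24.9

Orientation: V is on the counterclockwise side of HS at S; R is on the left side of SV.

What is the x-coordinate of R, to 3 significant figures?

3.05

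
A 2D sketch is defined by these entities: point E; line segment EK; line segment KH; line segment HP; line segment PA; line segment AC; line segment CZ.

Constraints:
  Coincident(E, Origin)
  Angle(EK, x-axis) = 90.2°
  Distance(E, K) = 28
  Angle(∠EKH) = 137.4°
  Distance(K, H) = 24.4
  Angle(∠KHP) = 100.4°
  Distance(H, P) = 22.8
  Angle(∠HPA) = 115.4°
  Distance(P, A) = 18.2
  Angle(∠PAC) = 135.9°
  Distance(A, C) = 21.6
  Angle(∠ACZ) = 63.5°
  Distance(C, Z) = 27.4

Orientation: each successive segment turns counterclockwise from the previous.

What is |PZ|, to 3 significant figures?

25.4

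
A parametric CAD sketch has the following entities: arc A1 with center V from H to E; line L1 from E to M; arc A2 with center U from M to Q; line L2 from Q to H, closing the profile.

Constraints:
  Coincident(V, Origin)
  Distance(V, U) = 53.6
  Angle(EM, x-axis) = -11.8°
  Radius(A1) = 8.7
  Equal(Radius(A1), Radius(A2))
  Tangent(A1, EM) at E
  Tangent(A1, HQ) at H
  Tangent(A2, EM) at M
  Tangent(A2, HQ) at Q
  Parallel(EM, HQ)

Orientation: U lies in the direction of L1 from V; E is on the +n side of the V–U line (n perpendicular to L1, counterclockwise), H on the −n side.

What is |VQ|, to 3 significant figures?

54.3

Tangency of A1 to both parallel lines with radius 8.7 puts E and H at V ± 8.7·n: E = (1.78, 8.52), H = (-1.78, -8.52). Equal radii place M and Q the same way about U: M = U + 8.7·n = (54.2, -2.44), Q = U − 8.7·n = (50.7, -19.5). Then |VQ| = |Q − V| = 54.3.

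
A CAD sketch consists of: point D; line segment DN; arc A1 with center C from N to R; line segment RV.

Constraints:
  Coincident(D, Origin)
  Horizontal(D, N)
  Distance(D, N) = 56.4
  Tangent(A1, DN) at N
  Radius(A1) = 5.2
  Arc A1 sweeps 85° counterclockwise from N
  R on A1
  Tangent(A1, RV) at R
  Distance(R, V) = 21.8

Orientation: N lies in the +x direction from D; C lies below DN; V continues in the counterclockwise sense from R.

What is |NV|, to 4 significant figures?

27.39

D is at the origin; DN is horizontal with |DN| = 56.4 and N on the +x side, so N = (56.40, 0.000). Tangency of A1 to DN means the radius CN is perpendicular to DN, so C = N + (0, -5.2) = (56.40, -5.200). On A1, N sits at bearing 90° from C; an 85° counterclockwise sweep puts R at bearing 175°, so R = C + 5.2·(cos 175°, sin 175°) = (51.22, -4.747). Tangency of A1 to RV means the radius CR is perpendicular to RV, so RV runs along (−sin 175°, cos 175°); with |RV| = 21.8, V = (49.32, -26.46). Then |NV| = |V − N| = 27.39.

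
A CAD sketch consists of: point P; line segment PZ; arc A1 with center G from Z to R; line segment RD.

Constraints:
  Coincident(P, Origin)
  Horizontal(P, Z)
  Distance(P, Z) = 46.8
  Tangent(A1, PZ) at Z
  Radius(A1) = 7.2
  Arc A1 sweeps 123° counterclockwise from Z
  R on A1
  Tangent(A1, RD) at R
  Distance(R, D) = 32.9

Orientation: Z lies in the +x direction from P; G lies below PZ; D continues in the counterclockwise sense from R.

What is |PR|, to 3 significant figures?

42.3

A1 meets PZ tangentially, so GZ is at right angles to PZ, so G = Z + (0, -7.2) = (46.8, -7.20). On A1, Z sits at bearing 90° from G; a 123° counterclockwise sweep puts R at bearing 213°, so R = G + 7.2·(cos 213°, sin 213°) = (40.8, -11.1). Then |PR| = |R − P| = 42.3.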